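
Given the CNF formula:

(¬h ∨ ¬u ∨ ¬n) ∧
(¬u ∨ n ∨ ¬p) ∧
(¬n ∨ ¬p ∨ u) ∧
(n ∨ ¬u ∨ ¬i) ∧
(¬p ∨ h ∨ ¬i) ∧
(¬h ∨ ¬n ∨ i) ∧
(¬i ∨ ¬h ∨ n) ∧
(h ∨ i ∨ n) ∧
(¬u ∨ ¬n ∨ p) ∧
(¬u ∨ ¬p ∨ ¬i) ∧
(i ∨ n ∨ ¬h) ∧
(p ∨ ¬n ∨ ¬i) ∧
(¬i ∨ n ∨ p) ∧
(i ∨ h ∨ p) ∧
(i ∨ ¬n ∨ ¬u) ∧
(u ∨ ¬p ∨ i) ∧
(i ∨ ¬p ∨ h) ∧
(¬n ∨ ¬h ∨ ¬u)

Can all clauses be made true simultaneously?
No

No, the formula is not satisfiable.

No assignment of truth values to the variables can make all 18 clauses true simultaneously.

The formula is UNSAT (unsatisfiable).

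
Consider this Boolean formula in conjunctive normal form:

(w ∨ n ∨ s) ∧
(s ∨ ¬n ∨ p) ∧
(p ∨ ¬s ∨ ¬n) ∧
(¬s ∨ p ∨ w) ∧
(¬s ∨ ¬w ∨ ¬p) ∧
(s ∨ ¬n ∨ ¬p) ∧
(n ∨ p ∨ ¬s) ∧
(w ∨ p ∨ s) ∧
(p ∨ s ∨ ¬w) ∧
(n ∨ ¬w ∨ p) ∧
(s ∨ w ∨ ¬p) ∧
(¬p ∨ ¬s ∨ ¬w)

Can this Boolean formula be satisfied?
Yes

Yes, the formula is satisfiable.

One satisfying assignment is: w=False, n=True, p=True, s=True

Verification: With this assignment, all 12 clauses evaluate to true.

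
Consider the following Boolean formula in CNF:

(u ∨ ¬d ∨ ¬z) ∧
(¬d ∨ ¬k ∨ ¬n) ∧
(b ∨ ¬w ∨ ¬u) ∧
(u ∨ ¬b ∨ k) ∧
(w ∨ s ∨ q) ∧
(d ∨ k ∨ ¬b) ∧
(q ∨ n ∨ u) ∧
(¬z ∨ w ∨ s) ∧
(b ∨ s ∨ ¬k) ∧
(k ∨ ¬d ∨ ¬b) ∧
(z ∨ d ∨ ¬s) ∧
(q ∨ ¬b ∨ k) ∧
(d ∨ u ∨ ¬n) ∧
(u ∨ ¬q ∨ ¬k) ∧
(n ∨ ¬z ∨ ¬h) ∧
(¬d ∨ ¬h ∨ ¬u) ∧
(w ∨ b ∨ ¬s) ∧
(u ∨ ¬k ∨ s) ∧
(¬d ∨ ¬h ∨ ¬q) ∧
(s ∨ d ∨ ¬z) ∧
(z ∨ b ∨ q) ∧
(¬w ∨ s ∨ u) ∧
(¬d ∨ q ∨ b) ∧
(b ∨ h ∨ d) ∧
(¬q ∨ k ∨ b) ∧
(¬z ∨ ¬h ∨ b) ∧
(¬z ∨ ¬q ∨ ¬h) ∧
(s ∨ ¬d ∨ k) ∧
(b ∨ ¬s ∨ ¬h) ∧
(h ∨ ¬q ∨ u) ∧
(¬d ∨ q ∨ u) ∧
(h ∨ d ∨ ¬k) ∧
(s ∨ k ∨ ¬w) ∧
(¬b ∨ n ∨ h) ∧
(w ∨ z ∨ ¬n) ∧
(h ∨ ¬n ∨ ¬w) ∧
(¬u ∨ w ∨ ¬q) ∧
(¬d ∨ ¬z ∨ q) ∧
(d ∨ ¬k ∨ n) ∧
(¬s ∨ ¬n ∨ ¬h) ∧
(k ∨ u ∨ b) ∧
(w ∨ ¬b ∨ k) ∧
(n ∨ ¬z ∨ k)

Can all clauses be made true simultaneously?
Yes

Yes, the formula is satisfiable.

One satisfying assignment is: u=True, k=True, s=False, z=False, h=True, b=True, d=False, w=True, q=False, n=True

Verification: With this assignment, all 43 clauses evaluate to true.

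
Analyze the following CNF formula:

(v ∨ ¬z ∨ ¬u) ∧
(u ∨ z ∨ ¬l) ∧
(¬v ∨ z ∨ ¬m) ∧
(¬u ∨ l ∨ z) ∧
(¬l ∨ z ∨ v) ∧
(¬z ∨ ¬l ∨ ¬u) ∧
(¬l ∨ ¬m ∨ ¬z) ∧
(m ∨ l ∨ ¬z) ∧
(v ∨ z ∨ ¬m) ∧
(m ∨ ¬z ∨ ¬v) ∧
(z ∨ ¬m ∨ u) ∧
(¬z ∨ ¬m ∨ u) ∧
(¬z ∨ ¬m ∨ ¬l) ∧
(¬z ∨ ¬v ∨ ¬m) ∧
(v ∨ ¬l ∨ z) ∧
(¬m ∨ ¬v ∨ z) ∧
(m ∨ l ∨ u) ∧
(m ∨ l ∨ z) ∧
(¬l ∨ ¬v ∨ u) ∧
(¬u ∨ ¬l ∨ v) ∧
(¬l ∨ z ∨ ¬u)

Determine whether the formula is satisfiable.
Yes

Yes, the formula is satisfiable.

One satisfying assignment is: v=False, m=False, l=True, z=True, u=False

Verification: With this assignment, all 21 clauses evaluate to true.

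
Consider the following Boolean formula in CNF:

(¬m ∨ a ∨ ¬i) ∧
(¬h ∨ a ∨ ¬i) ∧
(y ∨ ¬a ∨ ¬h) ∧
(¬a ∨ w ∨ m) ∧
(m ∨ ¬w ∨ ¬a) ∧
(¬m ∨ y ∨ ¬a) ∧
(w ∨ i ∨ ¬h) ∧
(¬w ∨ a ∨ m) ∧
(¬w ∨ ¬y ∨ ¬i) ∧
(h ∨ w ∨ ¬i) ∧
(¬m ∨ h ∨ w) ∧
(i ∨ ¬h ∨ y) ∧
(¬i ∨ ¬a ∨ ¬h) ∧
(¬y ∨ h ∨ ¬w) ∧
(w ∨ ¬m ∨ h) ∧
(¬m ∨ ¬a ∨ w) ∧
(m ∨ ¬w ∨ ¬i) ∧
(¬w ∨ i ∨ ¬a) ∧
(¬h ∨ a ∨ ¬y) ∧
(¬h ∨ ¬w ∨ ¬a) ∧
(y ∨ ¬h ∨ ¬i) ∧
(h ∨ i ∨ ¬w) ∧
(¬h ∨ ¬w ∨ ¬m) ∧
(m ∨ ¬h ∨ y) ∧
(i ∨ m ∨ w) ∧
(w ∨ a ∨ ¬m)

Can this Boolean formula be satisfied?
No

No, the formula is not satisfiable.

No assignment of truth values to the variables can make all 26 clauses true simultaneously.

The formula is UNSAT (unsatisfiable).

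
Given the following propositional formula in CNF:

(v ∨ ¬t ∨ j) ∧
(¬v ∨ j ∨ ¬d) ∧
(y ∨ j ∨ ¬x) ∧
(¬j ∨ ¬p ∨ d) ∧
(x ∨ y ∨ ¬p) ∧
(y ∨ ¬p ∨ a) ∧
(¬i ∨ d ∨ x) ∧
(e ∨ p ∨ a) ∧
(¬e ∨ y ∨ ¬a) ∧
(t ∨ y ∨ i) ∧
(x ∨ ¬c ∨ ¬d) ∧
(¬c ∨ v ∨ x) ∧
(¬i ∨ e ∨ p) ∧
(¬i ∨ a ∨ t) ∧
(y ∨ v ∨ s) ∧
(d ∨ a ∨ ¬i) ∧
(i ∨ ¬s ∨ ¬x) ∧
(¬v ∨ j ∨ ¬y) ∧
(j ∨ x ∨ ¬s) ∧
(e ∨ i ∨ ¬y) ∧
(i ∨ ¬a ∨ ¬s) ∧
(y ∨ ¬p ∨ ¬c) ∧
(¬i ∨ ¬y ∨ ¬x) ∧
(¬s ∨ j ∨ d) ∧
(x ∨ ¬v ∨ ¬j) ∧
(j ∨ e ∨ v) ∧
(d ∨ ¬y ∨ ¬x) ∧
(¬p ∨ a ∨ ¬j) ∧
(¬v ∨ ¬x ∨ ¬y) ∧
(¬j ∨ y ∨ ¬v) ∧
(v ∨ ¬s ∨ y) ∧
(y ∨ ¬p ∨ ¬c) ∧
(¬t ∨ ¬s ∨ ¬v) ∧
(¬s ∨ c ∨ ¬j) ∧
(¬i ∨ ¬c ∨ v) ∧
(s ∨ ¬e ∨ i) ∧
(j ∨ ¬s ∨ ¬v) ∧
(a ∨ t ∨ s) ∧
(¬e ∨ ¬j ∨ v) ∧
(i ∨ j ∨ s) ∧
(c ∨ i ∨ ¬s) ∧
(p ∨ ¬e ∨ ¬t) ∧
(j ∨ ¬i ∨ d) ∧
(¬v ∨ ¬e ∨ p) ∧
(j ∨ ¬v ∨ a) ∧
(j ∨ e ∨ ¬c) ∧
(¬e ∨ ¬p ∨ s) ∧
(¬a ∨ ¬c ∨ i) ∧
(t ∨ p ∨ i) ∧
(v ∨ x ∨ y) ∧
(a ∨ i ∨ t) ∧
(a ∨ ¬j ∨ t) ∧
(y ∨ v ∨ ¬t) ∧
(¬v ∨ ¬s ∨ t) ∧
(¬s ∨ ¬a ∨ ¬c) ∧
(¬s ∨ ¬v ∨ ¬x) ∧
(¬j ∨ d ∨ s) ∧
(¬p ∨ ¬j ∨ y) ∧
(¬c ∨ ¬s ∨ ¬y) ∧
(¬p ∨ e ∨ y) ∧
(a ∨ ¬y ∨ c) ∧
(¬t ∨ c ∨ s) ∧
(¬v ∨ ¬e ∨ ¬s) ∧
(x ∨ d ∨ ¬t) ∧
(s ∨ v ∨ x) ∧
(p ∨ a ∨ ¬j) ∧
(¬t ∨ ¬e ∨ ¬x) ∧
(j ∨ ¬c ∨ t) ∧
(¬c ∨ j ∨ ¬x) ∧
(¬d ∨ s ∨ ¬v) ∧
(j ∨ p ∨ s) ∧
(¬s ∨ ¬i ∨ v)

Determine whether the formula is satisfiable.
No

No, the formula is not satisfiable.

No assignment of truth values to the variables can make all 72 clauses true simultaneously.

The formula is UNSAT (unsatisfiable).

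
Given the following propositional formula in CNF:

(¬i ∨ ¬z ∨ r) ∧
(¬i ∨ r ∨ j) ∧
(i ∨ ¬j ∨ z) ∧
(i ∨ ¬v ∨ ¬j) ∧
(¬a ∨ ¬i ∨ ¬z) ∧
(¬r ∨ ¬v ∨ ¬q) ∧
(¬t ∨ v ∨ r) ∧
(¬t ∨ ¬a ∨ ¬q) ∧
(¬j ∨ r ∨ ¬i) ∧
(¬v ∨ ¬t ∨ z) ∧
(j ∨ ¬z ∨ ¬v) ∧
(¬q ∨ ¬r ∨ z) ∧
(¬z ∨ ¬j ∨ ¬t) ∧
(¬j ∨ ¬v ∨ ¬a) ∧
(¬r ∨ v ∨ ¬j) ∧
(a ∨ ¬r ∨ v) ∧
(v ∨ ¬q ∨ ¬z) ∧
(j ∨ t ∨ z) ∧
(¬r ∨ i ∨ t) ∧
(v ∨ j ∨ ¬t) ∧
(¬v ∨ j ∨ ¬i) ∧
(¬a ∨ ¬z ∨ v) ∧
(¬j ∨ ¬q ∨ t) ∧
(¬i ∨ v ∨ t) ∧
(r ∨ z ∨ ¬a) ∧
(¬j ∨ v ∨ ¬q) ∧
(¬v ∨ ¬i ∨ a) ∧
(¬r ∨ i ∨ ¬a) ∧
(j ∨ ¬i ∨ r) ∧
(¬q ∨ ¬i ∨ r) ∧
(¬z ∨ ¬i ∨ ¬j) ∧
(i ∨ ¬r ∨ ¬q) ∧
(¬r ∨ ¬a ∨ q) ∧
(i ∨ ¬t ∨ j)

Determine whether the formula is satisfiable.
Yes

Yes, the formula is satisfiable.

One satisfying assignment is: q=False, i=False, j=False, z=True, r=False, v=False, a=False, t=False

Verification: With this assignment, all 34 clauses evaluate to true.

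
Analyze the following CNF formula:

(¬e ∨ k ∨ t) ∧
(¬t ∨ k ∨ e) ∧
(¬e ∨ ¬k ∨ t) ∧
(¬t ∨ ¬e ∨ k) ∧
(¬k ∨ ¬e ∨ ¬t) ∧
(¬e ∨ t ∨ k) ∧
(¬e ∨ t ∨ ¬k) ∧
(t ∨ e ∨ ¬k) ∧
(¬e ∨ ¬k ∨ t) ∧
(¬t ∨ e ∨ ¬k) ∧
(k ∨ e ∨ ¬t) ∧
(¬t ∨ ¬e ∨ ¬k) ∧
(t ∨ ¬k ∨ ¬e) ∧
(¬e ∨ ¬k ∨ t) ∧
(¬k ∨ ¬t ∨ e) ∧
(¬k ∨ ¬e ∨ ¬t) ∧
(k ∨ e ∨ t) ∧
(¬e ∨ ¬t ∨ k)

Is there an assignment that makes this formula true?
No

No, the formula is not satisfiable.

No assignment of truth values to the variables can make all 18 clauses true simultaneously.

The formula is UNSAT (unsatisfiable).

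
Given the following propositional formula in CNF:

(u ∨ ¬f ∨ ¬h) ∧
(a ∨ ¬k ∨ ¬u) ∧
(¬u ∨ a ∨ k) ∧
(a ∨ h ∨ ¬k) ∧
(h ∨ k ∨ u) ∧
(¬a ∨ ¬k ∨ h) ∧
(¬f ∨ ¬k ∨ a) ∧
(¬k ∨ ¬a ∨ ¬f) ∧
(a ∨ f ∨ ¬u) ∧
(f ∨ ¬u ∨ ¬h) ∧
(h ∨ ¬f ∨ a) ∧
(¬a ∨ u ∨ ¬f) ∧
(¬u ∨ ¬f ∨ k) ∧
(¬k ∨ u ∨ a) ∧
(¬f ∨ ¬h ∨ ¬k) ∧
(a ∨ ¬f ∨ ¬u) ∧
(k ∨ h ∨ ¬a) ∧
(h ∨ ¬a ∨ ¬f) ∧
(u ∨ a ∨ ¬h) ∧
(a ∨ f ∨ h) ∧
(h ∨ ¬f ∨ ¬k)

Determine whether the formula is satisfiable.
Yes

Yes, the formula is satisfiable.

One satisfying assignment is: u=False, k=True, h=True, a=True, f=False

Verification: With this assignment, all 21 clauses evaluate to true.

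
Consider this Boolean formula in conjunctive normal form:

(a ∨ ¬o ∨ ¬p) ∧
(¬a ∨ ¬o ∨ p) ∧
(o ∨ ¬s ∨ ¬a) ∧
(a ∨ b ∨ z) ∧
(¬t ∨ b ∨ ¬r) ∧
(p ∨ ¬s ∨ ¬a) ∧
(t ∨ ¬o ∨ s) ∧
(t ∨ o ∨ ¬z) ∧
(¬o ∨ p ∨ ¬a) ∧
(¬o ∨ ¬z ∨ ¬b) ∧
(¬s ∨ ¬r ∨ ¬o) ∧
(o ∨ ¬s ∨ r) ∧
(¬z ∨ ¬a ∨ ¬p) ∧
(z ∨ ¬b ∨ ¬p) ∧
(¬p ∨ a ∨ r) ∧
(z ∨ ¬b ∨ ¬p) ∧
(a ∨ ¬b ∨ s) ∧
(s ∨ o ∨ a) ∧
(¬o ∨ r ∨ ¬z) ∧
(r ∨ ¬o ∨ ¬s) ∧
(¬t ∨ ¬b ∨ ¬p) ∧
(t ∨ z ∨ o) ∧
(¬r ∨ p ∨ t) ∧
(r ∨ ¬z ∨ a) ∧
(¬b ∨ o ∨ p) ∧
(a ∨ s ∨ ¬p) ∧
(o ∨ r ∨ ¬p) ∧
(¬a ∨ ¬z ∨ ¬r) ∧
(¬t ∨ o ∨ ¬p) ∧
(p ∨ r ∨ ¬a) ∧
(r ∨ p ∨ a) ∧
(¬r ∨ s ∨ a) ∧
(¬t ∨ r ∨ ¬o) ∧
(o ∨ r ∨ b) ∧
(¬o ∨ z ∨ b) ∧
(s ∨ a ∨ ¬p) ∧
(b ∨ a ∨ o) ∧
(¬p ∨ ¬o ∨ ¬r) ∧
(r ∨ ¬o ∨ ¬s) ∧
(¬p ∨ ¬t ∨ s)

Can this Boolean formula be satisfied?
No

No, the formula is not satisfiable.

No assignment of truth values to the variables can make all 40 clauses true simultaneously.

The formula is UNSAT (unsatisfiable).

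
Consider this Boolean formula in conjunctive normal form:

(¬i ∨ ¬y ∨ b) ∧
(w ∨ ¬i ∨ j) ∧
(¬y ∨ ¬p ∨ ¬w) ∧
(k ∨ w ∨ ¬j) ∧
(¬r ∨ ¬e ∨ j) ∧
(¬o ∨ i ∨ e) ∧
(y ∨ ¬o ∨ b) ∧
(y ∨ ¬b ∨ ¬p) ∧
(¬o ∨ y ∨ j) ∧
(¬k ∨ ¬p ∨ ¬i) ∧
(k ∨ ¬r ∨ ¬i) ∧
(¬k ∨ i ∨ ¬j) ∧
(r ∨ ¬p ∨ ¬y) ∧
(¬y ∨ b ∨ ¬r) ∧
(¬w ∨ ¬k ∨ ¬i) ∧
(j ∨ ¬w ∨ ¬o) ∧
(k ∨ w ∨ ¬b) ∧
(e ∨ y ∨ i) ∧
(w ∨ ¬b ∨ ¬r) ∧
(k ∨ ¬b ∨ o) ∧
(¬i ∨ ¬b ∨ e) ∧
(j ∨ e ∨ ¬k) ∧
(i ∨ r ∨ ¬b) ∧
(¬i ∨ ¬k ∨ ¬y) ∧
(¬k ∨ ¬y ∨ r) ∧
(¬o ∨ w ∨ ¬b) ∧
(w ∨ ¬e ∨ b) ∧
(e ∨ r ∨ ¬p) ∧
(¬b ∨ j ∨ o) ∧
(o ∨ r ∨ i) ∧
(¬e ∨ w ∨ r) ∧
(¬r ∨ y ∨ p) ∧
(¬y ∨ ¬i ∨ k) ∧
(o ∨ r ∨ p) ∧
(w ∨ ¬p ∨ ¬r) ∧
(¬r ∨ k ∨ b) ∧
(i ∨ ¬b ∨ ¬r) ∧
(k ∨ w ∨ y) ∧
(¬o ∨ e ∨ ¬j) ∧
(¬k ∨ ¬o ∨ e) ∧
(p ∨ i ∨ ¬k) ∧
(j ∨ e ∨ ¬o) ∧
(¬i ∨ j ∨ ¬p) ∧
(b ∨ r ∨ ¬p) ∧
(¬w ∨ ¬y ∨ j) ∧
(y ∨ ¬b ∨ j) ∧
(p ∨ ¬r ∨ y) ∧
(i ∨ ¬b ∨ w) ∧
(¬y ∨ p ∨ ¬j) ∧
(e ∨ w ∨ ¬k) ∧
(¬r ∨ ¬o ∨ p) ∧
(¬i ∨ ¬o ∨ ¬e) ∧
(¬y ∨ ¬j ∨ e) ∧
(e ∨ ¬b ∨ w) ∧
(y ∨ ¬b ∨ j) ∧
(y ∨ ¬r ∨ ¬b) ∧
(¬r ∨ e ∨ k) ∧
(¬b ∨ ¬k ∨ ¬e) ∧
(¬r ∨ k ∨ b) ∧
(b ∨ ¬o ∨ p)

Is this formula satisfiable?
No

No, the formula is not satisfiable.

No assignment of truth values to the variables can make all 60 clauses true simultaneously.

The formula is UNSAT (unsatisfiable).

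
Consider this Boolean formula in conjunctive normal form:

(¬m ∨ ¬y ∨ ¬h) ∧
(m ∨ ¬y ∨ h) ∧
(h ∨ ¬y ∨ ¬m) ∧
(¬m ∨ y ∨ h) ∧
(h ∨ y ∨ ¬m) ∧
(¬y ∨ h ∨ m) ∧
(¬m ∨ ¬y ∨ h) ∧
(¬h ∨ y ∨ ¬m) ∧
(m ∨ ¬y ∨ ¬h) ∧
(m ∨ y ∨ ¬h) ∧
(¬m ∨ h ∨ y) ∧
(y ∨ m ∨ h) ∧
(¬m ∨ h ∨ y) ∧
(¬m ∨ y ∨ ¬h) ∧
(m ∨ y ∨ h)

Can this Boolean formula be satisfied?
No

No, the formula is not satisfiable.

No assignment of truth values to the variables can make all 15 clauses true simultaneously.

The formula is UNSAT (unsatisfiable).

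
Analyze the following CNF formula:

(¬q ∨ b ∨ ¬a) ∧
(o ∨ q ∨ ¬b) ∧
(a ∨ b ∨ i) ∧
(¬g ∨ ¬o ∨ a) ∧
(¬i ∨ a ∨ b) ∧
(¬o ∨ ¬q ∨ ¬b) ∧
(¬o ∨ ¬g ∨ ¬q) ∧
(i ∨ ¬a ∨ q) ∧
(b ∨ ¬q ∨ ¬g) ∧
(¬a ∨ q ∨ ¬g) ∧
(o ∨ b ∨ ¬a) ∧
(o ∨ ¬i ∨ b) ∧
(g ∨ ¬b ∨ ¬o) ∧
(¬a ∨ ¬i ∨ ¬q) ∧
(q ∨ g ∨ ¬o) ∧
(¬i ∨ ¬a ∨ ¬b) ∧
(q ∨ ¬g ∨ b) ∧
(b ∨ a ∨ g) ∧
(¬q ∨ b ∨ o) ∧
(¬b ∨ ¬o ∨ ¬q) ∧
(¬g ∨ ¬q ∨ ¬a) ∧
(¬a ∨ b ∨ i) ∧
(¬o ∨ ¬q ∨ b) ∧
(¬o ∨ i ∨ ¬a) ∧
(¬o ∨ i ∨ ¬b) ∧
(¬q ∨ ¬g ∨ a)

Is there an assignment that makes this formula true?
Yes

Yes, the formula is satisfiable.

One satisfying assignment is: a=False, b=True, g=False, q=True, i=False, o=False

Verification: With this assignment, all 26 clauses evaluate to true.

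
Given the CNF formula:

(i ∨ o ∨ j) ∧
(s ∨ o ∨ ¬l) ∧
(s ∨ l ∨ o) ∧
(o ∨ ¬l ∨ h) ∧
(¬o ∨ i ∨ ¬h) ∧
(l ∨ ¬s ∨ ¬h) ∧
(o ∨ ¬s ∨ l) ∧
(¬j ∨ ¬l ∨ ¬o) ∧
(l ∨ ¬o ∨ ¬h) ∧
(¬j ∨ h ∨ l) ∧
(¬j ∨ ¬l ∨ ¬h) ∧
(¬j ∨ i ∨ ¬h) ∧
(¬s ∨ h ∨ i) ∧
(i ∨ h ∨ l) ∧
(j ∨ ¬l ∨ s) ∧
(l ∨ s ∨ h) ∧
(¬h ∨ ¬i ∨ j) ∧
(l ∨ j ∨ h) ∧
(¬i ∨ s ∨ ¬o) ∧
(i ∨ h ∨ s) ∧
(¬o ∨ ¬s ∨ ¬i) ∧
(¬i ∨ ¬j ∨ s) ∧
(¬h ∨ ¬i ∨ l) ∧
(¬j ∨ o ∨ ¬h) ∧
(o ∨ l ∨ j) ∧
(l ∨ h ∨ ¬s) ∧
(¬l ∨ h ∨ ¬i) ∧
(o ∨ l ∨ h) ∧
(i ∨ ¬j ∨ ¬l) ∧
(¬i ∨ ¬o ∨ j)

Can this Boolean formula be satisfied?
No

No, the formula is not satisfiable.

No assignment of truth values to the variables can make all 30 clauses true simultaneously.

The formula is UNSAT (unsatisfiable).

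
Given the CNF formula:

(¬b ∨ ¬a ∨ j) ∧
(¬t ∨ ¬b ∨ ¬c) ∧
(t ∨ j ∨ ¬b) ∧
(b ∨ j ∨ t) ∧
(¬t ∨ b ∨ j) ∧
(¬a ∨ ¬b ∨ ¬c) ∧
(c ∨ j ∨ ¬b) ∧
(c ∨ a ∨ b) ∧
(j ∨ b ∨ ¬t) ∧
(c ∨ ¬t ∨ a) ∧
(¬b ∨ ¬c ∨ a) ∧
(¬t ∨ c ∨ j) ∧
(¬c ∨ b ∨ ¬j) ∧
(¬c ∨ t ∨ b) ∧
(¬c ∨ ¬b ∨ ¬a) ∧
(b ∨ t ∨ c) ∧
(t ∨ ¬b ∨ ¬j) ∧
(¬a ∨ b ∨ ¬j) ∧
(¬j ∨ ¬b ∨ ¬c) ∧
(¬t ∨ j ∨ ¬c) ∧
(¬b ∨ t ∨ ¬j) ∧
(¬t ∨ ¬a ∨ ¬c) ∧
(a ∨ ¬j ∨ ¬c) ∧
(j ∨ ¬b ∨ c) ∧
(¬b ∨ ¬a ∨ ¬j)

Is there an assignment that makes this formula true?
No

No, the formula is not satisfiable.

No assignment of truth values to the variables can make all 25 clauses true simultaneously.

The formula is UNSAT (unsatisfiable).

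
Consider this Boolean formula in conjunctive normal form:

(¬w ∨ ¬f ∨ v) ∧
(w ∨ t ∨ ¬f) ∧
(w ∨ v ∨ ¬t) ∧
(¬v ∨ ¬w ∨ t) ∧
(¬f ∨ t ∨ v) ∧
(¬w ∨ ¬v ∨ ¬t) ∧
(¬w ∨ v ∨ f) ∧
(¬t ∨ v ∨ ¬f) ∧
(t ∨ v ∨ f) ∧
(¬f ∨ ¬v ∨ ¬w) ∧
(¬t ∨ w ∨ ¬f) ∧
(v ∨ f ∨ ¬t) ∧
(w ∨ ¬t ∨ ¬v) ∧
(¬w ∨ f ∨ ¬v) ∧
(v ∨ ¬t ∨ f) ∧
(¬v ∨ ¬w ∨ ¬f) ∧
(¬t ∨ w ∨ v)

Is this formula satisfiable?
Yes

Yes, the formula is satisfiable.

One satisfying assignment is: t=False, f=False, w=False, v=True

Verification: With this assignment, all 17 clauses evaluate to true.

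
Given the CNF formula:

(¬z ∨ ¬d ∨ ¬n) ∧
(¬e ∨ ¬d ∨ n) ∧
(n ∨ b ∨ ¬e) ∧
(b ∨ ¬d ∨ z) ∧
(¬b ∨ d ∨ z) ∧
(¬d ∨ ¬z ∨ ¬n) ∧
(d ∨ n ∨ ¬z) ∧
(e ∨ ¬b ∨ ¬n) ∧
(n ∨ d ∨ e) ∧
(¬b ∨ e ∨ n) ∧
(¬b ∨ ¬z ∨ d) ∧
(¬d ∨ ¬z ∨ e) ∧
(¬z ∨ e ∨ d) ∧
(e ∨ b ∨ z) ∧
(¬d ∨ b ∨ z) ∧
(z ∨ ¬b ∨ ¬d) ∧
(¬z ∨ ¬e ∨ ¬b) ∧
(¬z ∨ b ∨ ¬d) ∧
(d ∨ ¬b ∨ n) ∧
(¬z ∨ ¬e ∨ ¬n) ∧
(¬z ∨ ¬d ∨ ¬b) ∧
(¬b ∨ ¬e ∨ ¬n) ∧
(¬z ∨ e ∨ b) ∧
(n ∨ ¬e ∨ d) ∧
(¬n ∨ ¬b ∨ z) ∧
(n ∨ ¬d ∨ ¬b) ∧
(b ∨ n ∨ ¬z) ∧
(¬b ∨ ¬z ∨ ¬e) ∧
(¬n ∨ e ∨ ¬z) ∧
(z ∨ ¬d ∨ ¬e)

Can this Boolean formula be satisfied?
Yes

Yes, the formula is satisfiable.

One satisfying assignment is: b=False, d=False, n=True, e=True, z=False

Verification: With this assignment, all 30 clauses evaluate to true.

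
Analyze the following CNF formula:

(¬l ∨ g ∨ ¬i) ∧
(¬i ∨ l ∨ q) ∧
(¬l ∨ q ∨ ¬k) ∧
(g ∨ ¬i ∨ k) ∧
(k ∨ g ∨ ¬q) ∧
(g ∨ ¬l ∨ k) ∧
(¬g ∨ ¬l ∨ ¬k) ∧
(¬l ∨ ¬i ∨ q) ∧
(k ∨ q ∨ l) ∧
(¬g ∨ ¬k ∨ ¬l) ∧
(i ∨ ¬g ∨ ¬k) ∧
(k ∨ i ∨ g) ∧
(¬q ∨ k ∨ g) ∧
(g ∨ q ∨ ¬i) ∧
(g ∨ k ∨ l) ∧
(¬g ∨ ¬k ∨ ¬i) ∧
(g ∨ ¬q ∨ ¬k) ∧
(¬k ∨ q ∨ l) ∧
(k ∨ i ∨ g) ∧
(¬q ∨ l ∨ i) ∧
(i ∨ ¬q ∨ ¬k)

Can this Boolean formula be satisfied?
Yes

Yes, the formula is satisfiable.

One satisfying assignment is: i=True, l=False, g=True, k=False, q=True

Verification: With this assignment, all 21 clauses evaluate to true.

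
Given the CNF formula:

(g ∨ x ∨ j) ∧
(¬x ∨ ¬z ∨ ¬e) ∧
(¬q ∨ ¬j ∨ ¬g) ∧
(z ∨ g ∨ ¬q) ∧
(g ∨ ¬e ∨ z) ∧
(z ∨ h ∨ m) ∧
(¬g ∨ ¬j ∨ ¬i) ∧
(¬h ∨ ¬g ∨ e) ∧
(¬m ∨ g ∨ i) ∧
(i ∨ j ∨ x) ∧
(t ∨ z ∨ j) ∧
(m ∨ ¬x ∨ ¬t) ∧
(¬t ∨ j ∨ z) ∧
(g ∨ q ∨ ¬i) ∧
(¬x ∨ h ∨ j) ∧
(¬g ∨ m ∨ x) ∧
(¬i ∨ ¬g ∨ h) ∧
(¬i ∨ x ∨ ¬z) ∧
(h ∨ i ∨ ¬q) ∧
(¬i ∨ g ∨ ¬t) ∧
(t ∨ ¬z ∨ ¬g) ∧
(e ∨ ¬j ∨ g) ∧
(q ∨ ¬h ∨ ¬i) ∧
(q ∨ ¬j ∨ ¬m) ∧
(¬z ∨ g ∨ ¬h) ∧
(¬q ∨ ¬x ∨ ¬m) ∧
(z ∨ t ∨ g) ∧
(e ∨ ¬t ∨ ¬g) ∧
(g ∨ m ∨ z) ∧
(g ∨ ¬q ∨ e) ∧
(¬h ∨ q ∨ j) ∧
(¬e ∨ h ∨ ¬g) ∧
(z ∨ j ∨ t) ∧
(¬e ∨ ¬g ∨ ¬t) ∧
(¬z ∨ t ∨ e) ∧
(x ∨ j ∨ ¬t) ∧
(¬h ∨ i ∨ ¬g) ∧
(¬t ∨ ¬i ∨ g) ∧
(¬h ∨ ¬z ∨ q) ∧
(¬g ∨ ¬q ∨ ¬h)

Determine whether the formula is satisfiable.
Yes

Yes, the formula is satisfiable.

One satisfying assignment is: i=False, q=False, j=True, z=True, g=False, t=False, h=False, m=False, x=False, e=True

Verification: With this assignment, all 40 clauses evaluate to true.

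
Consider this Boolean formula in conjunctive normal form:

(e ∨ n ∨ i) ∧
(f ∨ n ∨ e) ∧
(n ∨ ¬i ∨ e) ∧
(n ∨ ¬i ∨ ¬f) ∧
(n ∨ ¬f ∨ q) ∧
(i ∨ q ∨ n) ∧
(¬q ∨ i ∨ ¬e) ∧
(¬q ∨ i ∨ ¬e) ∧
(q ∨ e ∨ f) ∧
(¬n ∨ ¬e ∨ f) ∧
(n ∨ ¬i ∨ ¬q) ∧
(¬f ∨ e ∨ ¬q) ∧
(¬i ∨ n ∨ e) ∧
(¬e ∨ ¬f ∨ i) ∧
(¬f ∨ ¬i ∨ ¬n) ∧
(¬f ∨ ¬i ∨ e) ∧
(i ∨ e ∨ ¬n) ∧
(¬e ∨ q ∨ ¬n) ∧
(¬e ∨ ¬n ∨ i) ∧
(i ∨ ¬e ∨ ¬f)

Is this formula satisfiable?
Yes

Yes, the formula is satisfiable.

One satisfying assignment is: e=False, q=True, i=True, f=False, n=True

Verification: With this assignment, all 20 clauses evaluate to true.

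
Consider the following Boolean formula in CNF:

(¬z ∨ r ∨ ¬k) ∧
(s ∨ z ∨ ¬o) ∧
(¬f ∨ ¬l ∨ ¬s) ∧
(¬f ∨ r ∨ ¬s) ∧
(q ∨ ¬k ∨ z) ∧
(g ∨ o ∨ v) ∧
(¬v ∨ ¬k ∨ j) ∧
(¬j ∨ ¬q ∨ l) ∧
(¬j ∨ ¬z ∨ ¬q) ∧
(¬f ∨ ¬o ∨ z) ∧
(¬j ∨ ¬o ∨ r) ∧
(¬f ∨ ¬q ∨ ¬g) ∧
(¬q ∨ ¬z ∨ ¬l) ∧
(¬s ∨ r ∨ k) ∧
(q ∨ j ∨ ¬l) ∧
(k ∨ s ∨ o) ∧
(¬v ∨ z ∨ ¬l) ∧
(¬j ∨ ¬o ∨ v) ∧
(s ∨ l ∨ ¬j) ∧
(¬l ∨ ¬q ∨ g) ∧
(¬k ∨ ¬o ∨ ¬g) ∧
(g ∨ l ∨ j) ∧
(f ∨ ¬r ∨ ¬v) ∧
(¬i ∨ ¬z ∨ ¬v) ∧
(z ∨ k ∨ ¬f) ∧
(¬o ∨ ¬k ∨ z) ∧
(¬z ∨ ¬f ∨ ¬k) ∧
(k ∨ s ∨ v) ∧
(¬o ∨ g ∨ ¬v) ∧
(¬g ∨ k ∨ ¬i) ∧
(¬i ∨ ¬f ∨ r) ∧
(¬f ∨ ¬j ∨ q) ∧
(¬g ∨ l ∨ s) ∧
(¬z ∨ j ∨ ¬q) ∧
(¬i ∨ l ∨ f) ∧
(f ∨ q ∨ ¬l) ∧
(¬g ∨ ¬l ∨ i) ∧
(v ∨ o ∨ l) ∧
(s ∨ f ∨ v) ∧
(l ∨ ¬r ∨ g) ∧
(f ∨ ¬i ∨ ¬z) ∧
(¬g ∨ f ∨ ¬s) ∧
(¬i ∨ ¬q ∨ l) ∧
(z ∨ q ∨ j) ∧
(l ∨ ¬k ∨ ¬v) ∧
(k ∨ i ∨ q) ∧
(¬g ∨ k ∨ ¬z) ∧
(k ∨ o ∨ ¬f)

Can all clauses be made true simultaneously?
No

No, the formula is not satisfiable.

No assignment of truth values to the variables can make all 48 clauses true simultaneously.

The formula is UNSAT (unsatisfiable).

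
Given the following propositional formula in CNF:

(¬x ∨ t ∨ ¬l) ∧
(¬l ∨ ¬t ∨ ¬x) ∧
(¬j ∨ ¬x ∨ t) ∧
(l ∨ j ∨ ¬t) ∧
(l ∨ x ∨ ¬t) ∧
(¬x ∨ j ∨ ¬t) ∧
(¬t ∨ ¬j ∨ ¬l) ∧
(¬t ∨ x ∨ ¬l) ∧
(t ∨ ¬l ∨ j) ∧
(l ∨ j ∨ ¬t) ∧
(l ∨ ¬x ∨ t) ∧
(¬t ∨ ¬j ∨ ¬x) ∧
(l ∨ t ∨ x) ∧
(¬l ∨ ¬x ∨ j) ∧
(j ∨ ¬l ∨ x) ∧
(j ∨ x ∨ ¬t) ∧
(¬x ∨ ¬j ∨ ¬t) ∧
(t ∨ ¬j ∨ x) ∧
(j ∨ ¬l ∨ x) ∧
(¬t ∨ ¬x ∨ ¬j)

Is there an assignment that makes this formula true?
No

No, the formula is not satisfiable.

No assignment of truth values to the variables can make all 20 clauses true simultaneously.

The formula is UNSAT (unsatisfiable).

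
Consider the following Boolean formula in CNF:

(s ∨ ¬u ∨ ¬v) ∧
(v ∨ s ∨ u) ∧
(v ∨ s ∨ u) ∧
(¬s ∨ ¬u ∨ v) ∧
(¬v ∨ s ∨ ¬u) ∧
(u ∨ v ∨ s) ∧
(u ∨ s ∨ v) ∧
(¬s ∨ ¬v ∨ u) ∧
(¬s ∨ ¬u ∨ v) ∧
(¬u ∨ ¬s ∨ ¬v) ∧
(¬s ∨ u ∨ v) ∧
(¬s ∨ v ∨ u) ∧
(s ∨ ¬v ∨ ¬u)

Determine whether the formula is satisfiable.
Yes

Yes, the formula is satisfiable.

One satisfying assignment is: v=False, s=False, u=True

Verification: With this assignment, all 13 clauses evaluate to true.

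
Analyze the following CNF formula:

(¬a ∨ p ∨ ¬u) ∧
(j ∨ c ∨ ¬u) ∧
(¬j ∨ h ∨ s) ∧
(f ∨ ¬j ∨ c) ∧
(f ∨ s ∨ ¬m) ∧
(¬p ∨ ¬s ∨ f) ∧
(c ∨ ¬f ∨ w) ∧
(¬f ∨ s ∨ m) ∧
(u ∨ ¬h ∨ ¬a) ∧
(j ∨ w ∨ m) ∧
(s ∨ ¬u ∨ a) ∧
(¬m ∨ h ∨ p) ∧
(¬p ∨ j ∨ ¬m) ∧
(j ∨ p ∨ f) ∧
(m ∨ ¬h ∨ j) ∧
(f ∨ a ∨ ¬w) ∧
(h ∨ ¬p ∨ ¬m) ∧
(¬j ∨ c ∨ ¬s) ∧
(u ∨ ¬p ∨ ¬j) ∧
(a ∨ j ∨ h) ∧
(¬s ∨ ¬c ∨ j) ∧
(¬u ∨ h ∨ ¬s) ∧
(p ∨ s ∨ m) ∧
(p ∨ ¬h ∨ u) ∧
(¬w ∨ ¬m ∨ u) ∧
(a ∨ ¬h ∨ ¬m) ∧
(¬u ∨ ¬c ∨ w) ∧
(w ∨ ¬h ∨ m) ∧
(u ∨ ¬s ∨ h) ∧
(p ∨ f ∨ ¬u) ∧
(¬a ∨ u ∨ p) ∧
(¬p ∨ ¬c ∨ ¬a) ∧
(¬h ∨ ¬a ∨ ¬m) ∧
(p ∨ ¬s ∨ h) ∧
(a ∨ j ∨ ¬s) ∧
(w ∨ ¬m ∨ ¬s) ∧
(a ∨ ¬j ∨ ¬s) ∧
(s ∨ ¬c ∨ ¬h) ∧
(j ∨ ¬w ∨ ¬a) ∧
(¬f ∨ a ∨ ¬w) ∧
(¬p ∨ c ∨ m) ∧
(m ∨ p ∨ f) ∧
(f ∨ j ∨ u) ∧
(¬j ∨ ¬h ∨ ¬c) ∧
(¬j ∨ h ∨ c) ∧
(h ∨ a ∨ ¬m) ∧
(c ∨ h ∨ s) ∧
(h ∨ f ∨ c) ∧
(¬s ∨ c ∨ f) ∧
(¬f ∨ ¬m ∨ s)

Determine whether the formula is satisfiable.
No

No, the formula is not satisfiable.

No assignment of truth values to the variables can make all 50 clauses true simultaneously.

The formula is UNSAT (unsatisfiable).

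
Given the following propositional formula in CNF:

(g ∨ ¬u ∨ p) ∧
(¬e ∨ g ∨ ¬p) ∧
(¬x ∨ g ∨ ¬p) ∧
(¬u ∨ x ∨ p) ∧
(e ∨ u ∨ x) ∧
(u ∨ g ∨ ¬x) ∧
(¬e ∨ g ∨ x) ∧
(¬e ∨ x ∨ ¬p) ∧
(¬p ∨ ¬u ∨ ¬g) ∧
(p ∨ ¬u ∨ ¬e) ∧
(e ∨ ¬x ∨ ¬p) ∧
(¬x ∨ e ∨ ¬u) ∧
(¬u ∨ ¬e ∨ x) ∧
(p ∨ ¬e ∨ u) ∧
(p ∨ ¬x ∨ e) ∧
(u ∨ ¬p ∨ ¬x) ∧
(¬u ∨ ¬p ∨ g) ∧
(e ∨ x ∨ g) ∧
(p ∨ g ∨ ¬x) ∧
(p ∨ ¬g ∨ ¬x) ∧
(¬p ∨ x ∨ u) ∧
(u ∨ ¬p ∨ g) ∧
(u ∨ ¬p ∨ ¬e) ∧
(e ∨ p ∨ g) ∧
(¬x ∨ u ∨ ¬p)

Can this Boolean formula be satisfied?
No

No, the formula is not satisfiable.

No assignment of truth values to the variables can make all 25 clauses true simultaneously.

The formula is UNSAT (unsatisfiable).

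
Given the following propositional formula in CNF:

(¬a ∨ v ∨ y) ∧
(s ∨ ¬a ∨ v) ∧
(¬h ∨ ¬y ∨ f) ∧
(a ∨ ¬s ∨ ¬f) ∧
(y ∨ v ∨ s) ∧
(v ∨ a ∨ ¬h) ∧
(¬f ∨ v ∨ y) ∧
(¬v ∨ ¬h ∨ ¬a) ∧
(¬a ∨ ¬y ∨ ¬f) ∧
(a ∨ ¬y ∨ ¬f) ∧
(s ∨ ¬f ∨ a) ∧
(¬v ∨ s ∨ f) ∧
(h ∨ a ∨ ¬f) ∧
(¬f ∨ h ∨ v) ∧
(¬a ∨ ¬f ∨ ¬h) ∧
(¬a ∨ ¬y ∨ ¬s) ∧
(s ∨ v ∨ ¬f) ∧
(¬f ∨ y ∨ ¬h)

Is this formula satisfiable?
Yes

Yes, the formula is satisfiable.

One satisfying assignment is: f=False, s=False, v=False, y=True, a=False, h=False

Verification: With this assignment, all 18 clauses evaluate to true.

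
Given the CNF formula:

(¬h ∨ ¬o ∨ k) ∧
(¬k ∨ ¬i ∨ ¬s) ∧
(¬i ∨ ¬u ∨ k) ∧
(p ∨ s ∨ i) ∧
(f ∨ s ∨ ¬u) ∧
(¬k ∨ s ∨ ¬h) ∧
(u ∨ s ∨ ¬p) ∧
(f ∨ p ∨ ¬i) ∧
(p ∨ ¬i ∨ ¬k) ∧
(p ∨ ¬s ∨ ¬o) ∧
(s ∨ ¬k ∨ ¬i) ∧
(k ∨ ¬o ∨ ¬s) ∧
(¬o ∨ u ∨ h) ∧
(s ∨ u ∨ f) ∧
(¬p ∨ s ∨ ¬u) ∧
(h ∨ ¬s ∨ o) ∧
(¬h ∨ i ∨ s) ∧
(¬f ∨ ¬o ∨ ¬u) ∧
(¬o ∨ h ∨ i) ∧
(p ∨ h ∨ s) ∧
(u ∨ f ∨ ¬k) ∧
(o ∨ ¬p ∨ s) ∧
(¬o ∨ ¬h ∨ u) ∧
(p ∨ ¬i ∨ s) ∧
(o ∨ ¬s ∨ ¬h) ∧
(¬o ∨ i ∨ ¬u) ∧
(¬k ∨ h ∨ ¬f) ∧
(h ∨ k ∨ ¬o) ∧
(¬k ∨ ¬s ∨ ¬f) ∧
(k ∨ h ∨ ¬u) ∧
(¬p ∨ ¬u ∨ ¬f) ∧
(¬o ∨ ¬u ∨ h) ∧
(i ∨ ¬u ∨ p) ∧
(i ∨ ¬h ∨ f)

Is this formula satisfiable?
No

No, the formula is not satisfiable.

No assignment of truth values to the variables can make all 34 clauses true simultaneously.

The formula is UNSAT (unsatisfiable).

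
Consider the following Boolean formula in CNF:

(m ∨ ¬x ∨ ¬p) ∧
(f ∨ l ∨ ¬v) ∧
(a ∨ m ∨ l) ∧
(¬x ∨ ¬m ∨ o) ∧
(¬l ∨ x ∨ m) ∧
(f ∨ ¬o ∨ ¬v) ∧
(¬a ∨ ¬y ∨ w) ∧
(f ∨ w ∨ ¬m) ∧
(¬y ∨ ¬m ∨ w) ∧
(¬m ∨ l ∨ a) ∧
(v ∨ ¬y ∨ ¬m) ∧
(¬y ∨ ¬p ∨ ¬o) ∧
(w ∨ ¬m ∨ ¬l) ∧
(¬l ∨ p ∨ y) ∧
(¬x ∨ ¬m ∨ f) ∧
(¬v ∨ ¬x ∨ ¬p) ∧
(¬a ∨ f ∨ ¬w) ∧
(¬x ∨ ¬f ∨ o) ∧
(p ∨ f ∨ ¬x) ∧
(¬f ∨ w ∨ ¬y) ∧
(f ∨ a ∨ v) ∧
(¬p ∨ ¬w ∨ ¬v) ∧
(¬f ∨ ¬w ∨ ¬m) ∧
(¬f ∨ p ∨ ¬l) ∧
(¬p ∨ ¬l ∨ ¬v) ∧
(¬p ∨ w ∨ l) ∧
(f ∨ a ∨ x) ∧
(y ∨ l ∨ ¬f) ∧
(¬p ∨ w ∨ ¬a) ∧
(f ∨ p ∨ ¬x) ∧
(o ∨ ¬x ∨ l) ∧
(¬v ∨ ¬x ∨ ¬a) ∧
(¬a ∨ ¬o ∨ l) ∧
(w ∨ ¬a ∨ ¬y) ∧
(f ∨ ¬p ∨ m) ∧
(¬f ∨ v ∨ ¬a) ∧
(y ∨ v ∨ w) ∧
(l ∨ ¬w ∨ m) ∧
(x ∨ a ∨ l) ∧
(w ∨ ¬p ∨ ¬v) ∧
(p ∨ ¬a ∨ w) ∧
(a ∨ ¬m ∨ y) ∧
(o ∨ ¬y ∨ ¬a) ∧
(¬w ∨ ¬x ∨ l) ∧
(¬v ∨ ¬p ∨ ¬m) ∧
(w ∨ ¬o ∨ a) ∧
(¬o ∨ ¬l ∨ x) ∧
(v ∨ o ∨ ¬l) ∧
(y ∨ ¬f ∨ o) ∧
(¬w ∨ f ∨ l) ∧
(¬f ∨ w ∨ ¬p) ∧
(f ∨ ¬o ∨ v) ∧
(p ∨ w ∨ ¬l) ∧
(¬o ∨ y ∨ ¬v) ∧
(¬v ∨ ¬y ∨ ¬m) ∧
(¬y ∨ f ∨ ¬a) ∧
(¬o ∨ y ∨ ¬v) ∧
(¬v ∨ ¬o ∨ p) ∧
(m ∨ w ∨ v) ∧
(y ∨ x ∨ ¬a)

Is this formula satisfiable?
No

No, the formula is not satisfiable.

No assignment of truth values to the variables can make all 60 clauses true simultaneously.

The formula is UNSAT (unsatisfiable).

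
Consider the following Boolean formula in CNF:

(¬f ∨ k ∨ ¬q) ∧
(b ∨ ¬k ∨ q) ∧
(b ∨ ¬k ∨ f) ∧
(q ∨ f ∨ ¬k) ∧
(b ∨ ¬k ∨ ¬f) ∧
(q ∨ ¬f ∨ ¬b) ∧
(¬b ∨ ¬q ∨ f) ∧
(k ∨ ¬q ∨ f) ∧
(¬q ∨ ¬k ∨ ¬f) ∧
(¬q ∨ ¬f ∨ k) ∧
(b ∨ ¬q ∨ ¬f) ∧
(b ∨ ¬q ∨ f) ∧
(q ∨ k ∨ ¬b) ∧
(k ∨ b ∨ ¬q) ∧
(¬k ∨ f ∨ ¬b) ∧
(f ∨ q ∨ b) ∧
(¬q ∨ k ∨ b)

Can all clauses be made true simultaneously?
Yes

Yes, the formula is satisfiable.

One satisfying assignment is: k=False, q=False, b=False, f=True

Verification: With this assignment, all 17 clauses evaluate to true.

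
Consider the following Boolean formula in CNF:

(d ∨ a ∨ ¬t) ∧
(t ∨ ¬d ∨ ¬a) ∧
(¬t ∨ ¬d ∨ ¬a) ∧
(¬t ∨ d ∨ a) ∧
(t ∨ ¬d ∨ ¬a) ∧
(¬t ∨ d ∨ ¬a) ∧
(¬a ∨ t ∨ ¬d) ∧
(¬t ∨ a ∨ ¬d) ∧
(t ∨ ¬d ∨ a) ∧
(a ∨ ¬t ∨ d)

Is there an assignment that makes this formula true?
Yes

Yes, the formula is satisfiable.

One satisfying assignment is: t=False, a=False, d=False

Verification: With this assignment, all 10 clauses evaluate to true.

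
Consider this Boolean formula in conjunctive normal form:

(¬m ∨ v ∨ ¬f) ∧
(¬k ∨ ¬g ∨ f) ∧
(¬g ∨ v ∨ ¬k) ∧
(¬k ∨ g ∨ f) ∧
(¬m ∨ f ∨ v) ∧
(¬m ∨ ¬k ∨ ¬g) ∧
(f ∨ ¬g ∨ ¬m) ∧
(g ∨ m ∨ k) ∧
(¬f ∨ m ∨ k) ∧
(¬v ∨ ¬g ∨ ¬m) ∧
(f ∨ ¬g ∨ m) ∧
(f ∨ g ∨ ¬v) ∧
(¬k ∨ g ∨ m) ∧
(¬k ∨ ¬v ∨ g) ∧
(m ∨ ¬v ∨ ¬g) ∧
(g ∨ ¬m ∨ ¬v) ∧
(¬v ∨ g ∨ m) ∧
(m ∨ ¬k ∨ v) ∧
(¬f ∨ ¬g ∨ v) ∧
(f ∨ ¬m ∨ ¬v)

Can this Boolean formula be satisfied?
No

No, the formula is not satisfiable.

No assignment of truth values to the variables can make all 20 clauses true simultaneously.

The formula is UNSAT (unsatisfiable).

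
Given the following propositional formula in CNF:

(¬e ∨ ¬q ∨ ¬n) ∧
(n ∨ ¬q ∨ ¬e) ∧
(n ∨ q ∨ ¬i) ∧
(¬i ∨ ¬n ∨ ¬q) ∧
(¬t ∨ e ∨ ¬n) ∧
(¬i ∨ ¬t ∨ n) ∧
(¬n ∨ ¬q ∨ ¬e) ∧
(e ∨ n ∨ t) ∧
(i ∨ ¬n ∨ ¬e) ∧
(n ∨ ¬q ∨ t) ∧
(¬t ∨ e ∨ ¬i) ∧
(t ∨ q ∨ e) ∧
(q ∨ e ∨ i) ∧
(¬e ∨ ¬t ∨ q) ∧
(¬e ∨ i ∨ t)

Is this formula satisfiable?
Yes

Yes, the formula is satisfiable.

One satisfying assignment is: t=False, n=True, e=True, i=True, q=False

Verification: With this assignment, all 15 clauses evaluate to true.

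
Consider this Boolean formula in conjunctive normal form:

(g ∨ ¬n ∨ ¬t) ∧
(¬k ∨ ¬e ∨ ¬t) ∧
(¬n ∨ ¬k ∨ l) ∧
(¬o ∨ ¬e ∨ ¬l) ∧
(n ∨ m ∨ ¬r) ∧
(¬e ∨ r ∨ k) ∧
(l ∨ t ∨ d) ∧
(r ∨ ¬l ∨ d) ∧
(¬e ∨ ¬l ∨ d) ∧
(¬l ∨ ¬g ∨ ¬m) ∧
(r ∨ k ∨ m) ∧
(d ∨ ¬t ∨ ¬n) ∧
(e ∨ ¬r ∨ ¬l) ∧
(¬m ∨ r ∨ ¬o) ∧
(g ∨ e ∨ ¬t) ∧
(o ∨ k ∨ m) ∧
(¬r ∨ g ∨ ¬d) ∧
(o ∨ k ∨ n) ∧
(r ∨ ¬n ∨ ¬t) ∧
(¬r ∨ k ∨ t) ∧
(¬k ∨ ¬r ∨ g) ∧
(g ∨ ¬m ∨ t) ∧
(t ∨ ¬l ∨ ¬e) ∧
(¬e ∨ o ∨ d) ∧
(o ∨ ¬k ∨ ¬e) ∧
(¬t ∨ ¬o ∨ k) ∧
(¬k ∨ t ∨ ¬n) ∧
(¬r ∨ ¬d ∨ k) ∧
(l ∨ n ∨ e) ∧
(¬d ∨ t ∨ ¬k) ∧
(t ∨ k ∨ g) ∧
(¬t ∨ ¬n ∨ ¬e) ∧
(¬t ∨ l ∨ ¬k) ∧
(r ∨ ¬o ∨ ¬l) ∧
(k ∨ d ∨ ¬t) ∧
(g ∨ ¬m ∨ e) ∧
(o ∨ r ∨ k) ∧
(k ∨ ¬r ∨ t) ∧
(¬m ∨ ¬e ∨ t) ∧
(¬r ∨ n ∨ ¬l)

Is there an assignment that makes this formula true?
Yes

Yes, the formula is satisfiable.

One satisfying assignment is: r=False, t=True, g=True, n=False, e=False, o=False, m=False, d=True, k=True, l=True

Verification: With this assignment, all 40 clauses evaluate to true.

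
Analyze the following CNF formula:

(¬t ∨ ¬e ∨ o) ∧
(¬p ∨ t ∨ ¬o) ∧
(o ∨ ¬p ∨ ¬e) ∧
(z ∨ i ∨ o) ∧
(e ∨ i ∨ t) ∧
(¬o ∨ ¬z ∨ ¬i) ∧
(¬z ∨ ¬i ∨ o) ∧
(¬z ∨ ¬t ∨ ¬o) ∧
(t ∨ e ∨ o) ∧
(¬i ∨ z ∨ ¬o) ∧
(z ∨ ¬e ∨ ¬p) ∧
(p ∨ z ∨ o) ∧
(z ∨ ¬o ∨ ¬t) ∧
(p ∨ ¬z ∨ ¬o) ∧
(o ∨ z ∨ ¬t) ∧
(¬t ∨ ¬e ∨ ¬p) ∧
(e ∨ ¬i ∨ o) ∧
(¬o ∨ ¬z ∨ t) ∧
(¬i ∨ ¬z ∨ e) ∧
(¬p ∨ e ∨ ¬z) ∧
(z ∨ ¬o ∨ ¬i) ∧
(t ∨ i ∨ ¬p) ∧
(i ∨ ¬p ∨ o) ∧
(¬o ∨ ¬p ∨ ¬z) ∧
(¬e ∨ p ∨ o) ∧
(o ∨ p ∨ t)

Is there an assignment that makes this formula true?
Yes

Yes, the formula is satisfiable.

One satisfying assignment is: t=False, o=True, p=False, i=False, e=True, z=False

Verification: With this assignment, all 26 clauses evaluate to true.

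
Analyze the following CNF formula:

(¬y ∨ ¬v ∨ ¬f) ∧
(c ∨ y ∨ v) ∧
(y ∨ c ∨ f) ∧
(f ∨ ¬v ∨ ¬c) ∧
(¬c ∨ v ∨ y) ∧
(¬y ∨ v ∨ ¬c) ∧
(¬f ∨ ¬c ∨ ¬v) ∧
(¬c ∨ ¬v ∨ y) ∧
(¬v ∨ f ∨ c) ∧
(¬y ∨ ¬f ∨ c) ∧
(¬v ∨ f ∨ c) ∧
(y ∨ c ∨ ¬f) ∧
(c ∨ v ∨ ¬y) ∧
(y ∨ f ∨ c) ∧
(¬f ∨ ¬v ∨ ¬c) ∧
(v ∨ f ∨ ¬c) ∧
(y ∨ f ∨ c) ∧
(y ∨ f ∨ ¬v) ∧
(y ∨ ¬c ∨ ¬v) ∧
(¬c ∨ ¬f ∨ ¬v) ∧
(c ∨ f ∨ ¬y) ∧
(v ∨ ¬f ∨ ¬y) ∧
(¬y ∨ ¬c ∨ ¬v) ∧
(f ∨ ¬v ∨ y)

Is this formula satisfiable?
No

No, the formula is not satisfiable.

No assignment of truth values to the variables can make all 24 clauses true simultaneously.

The formula is UNSAT (unsatisfiable).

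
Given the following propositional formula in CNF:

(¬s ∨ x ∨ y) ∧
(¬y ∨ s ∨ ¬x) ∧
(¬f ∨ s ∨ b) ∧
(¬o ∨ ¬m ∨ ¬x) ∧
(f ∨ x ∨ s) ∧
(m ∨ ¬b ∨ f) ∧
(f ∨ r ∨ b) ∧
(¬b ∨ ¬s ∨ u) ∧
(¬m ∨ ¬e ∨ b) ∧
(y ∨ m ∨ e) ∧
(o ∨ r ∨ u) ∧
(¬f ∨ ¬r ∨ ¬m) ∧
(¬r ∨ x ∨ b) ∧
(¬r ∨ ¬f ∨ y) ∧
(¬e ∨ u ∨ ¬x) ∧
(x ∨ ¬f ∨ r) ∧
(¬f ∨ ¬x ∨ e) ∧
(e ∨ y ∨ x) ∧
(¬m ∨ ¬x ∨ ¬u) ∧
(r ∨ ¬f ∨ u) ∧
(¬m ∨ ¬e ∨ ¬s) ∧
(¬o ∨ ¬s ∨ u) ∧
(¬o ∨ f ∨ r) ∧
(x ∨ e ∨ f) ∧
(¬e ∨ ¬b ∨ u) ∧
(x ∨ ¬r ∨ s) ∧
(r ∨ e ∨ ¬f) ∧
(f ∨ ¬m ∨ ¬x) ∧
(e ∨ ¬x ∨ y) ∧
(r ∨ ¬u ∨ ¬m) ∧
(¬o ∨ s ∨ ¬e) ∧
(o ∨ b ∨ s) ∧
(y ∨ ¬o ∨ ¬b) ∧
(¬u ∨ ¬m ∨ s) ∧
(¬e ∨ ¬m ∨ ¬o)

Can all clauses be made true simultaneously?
Yes

Yes, the formula is satisfiable.

One satisfying assignment is: y=False, s=False, r=False, e=True, u=True, m=False, o=False, f=True, x=True, b=True

Verification: With this assignment, all 35 clauses evaluate to true.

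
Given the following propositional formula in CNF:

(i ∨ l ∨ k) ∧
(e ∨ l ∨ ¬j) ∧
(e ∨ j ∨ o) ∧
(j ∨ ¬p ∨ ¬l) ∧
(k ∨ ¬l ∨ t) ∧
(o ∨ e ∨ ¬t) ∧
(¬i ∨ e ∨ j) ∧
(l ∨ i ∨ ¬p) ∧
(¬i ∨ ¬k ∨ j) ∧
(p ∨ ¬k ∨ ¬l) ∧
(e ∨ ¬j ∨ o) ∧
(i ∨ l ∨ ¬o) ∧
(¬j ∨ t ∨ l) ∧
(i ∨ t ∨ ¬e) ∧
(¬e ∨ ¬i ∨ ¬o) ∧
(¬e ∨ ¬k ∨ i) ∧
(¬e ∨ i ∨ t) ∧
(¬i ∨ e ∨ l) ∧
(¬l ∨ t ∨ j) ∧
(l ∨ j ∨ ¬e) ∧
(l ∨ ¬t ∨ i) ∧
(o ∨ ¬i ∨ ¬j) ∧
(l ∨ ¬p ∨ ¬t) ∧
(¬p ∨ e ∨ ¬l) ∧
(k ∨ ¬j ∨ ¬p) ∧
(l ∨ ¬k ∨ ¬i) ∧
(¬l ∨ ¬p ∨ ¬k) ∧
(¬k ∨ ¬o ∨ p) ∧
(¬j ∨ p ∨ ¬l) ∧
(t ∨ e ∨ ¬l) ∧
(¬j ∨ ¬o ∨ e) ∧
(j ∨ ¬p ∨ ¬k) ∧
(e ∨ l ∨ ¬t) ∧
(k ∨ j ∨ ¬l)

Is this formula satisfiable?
No

No, the formula is not satisfiable.

No assignment of truth values to the variables can make all 34 clauses true simultaneously.

The formula is UNSAT (unsatisfiable).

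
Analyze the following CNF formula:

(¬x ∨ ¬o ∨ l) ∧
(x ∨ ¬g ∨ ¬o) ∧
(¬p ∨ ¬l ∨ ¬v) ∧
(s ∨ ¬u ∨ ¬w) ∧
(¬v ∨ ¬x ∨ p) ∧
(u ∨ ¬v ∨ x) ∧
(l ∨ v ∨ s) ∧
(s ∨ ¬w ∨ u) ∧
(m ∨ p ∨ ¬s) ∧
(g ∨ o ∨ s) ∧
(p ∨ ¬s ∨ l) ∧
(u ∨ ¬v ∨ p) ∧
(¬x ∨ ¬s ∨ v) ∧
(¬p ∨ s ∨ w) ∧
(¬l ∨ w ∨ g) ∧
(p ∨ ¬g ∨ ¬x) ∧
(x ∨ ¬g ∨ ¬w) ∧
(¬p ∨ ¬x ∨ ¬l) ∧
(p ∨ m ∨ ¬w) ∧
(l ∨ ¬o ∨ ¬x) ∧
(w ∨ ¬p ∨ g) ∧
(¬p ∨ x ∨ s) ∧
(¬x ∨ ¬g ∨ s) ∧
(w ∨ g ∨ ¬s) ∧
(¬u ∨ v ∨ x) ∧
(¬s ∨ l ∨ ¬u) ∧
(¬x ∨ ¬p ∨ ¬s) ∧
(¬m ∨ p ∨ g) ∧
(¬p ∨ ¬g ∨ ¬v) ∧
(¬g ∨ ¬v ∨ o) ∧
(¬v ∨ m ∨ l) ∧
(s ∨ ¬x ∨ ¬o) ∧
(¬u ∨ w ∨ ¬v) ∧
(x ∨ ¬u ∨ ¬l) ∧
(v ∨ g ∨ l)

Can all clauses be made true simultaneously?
Yes

Yes, the formula is satisfiable.

One satisfying assignment is: m=False, w=False, l=True, u=False, x=False, p=False, s=False, v=False, o=False, g=True

Verification: With this assignment, all 35 clauses evaluate to true.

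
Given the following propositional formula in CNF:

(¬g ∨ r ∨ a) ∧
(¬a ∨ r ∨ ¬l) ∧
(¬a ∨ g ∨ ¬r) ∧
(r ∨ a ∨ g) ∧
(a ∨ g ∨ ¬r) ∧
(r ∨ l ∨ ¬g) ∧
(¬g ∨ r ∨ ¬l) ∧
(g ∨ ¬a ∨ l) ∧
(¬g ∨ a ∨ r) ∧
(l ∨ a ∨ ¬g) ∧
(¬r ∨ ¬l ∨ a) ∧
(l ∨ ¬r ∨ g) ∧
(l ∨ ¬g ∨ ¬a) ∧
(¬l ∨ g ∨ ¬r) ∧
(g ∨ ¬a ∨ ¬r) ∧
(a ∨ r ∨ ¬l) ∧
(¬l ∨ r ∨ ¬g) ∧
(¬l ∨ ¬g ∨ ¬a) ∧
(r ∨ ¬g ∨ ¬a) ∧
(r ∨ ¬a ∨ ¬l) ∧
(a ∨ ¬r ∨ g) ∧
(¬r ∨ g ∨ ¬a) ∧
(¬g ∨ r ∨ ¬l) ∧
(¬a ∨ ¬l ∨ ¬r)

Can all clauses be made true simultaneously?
No

No, the formula is not satisfiable.

No assignment of truth values to the variables can make all 24 clauses true simultaneously.

The formula is UNSAT (unsatisfiable).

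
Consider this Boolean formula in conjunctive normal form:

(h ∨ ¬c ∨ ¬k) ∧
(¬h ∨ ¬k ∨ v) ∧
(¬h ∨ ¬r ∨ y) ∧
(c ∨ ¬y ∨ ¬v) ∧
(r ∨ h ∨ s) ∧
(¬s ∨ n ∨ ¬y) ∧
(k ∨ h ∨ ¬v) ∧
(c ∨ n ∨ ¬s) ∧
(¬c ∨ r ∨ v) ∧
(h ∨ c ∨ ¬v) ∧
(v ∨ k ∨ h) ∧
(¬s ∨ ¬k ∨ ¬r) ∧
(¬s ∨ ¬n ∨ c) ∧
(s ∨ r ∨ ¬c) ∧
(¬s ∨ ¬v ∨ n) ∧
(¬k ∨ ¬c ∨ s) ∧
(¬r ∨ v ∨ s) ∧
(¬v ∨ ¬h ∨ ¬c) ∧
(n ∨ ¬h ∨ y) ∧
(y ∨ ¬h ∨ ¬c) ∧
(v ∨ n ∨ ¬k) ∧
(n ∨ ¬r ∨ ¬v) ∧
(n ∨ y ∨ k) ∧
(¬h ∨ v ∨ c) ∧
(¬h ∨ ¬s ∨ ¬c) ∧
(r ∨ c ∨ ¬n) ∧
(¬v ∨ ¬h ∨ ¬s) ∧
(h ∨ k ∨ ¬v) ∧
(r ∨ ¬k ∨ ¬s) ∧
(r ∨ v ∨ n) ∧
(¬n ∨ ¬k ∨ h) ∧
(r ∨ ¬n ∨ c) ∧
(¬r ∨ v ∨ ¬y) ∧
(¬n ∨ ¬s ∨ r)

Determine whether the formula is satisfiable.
No

No, the formula is not satisfiable.

No assignment of truth values to the variables can make all 34 clauses true simultaneously.

The formula is UNSAT (unsatisfiable).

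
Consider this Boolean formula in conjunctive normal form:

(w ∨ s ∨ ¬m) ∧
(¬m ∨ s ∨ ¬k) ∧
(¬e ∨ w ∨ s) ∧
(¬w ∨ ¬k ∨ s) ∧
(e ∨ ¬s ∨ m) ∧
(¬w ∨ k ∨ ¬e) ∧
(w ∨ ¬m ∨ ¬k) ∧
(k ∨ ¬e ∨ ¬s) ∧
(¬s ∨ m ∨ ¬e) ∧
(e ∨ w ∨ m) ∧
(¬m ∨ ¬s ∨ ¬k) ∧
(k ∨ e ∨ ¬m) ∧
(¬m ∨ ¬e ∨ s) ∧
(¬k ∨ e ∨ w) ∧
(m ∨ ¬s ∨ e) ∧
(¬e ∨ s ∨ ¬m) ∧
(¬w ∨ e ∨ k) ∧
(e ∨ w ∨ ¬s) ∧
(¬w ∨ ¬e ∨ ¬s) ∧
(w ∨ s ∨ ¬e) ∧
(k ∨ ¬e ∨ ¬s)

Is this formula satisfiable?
No

No, the formula is not satisfiable.

No assignment of truth values to the variables can make all 21 clauses true simultaneously.

The formula is UNSAT (unsatisfiable).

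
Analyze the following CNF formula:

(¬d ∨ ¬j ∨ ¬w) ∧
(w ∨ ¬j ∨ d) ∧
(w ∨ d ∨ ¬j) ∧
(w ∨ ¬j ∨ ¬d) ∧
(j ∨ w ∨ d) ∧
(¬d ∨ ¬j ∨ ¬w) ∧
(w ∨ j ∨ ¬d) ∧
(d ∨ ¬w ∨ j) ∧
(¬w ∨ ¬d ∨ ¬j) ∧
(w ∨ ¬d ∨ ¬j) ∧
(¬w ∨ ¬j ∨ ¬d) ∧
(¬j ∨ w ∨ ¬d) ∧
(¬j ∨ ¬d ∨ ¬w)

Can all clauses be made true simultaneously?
Yes

Yes, the formula is satisfiable.

One satisfying assignment is: j=False, w=True, d=True

Verification: With this assignment, all 13 clauses evaluate to true.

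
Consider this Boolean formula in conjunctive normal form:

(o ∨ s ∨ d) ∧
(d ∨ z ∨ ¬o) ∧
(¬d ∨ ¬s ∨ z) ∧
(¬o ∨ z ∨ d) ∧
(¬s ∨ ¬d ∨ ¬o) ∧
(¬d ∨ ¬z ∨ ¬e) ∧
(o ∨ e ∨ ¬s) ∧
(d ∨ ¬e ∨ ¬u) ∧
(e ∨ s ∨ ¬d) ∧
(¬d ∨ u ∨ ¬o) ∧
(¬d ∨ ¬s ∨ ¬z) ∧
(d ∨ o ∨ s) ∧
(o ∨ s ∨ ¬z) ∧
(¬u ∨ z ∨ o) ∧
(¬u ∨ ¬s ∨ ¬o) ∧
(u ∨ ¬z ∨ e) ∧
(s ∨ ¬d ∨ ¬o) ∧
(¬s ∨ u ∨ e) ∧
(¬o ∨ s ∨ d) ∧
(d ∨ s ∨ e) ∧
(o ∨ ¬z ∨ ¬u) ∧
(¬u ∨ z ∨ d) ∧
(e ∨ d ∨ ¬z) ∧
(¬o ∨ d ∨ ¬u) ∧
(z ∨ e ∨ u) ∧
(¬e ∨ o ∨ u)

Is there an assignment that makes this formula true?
Yes

Yes, the formula is satisfiable.

One satisfying assignment is: s=True, d=False, z=True, e=True, u=False, o=True

Verification: With this assignment, all 26 clauses evaluate to true.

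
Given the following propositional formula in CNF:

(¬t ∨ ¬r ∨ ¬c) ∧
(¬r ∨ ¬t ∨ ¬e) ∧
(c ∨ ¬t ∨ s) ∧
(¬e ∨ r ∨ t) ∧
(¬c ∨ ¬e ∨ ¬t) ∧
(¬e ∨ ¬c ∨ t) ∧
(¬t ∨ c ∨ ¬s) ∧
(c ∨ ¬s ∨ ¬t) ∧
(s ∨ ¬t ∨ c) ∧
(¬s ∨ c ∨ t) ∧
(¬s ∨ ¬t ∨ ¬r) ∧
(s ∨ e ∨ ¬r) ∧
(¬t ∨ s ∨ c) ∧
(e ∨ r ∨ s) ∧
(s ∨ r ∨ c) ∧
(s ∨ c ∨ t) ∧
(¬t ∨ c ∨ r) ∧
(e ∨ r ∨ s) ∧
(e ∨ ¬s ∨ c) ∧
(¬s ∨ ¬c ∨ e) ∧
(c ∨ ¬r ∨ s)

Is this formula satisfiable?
No

No, the formula is not satisfiable.

No assignment of truth values to the variables can make all 21 clauses true simultaneously.

The formula is UNSAT (unsatisfiable).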